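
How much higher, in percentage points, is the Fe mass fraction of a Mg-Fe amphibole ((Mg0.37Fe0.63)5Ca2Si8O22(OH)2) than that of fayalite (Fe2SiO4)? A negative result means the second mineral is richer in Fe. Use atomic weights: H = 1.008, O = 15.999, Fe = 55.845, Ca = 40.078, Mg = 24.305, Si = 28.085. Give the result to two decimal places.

-35.52 percentage points

Fe in (Mg0.37Fe0.63)5Ca2Si8O22(OH)2: molar mass 911.704 g/mol; 3.15×55.845 = 175.912 g → 19.29 wt%.
Fe in Fe2SiO4: molar mass 203.771 g/mol; 2×55.845 = 111.690 g → 54.81 wt%.
Difference = 19.29 − 54.81 = -35.52 percentage points.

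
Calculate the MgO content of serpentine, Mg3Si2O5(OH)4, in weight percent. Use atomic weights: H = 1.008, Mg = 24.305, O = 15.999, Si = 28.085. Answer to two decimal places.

M(Mg3Si2O5(OH)4) = 277.108 g/mol; M(MgO) = 40.304 g/mol.
Moles MgO per formula unit = 3 Mg ÷ 1 = 3.0000.
MgO fraction = (3.0000 × 40.304) / 277.108 = 120.912/277.108 = 0.4363.

43.63 wt%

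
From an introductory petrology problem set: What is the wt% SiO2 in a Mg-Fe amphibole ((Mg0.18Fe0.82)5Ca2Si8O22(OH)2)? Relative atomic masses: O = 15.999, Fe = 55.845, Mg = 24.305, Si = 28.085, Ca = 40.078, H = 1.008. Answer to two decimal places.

M((Mg0.18Fe0.82)5Ca2Si8O22(OH)2) = 941.667 g/mol; M(SiO2) = 60.083 g/mol.
Moles SiO2 per formula unit = 8 Si ÷ 1 = 8.0000.
SiO2 fraction = (8.0000 × 60.083) / 941.667 = 480.664/941.667 = 0.5104.

51.04 wt%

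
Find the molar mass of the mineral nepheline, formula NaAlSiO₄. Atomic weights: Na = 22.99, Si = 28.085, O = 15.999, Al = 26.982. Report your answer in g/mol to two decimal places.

142.05 g/mol

The formula mass is the sum 1×22.99 + 1×26.982 + 1×28.085 + 4×15.999.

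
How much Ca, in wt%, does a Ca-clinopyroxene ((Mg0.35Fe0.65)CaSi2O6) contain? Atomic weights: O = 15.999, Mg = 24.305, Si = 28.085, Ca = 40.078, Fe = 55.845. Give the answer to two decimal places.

Formula mass = 0.35·24.305 + 0.65·55.845 + 1·40.078 + 2·28.085 + 6·15.999 = 237.048 g/mol, of which 40.078 g is Ca.
So Ca makes up 40.078/237.048 = 0.1691 of the mass, i.e. 16.91%.

16.91 wt%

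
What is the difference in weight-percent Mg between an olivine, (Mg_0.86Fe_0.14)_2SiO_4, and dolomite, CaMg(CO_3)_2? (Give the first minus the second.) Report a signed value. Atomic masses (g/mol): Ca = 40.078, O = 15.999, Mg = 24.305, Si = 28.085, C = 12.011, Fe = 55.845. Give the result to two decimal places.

14.78 percentage points

First mineral: 41.805 g Mg in 149.522 g formula = 27.96 wt% Mg.
Second mineral: 24.305 g Mg in 184.399 g formula = 13.18 wt% Mg.
27.96% − 13.18% gives a difference of 14.78 percentage points.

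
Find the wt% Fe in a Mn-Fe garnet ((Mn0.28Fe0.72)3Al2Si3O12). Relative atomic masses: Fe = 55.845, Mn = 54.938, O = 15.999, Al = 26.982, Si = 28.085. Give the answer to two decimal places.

Molar mass of (Mn0.28Fe0.72)3Al2Si3O12: 0.84·54.938 + 2.16·55.845 + 2·26.982 + 3·28.085 + 12·15.999 = 496.980 g/mol.
Mass of Fe per formula unit: 2.16 × 55.845 = 120.625 g.
Weight fraction Fe = 120.625 / 496.980 = 0.2427.

24.27 wt%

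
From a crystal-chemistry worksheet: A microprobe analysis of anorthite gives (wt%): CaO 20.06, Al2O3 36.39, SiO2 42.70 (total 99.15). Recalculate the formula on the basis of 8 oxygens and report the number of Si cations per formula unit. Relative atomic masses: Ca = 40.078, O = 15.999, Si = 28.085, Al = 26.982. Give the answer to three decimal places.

20.06 wt% CaO ÷ 56.077 g/mol = 0.35772 mol, giving 0.35772 Ca and 0.35772 O.
36.39 wt% Al2O3 ÷ 101.961 g/mol = 0.35690 mol, giving 0.71380 Al and 1.07070 O.
42.70 wt% SiO2 ÷ 60.083 g/mol = 0.71068 mol, giving 0.71068 Si and 1.42136 O.
Oxygen sums to 2.84978; scaling by 8/2.84978 = 2.80723 puts the formula on 8 O.
Si: 0.71068 × 2.80723 = 1.995 atoms per formula unit.

1.995 Si apfu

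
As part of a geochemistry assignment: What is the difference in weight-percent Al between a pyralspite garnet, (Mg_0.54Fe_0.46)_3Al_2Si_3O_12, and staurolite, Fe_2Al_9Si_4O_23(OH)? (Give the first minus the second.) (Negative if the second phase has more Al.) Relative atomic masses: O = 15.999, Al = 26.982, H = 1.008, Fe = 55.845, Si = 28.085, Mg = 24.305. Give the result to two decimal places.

-16.43 percentage points

Al in (Mg_0.54Fe_0.46)_3Al_2Si_3O_12: molar mass 446.647 g/mol; 2×26.982 = 53.964 g → 12.08 wt%.
Al in Fe_2Al_9Si_4O_23(OH): molar mass 851.852 g/mol; 9×26.982 = 242.838 g → 28.51 wt%.
Difference = 12.08 − 28.51 = -16.43 percentage points.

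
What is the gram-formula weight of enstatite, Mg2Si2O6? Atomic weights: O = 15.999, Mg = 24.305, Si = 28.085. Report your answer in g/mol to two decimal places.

200.77 g/mol

The formula mass is the sum 2·24.305 + 2·28.085 + 6·15.999.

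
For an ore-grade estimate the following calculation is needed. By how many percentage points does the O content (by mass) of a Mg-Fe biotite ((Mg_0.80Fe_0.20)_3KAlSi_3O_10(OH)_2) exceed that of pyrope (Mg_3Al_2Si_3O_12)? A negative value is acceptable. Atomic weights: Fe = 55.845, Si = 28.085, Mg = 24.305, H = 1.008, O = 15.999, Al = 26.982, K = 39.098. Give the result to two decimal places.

M((Mg_0.80Fe_0.20)_3KAlSi_3O_10(OH)_2) = 436.178 g/mol, so wt% O = 191.988/436.178 × 100 = 44.02%.
M(Mg_3Al_2Si_3O_12) = 403.122 g/mol, so wt% O = 191.988/403.122 × 100 = 47.63%.
44.02 − 47.63 = -3.61 pp.

-3.61 percentage points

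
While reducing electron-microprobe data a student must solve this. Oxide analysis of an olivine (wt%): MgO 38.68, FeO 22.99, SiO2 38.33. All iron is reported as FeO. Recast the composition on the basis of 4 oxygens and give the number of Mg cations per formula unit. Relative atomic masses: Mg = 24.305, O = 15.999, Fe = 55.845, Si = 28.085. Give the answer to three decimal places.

1.502 Mg apfu

MgO: 38.68/40.304 = 0.95971 mol → 0.95971 mol Mg, 0.95971 mol O.
FeO: 22.99/71.844 = 0.32000 mol → 0.32000 mol Fe, 0.32000 mol O.
SiO2: 38.33/60.083 = 0.63795 mol → 0.63795 mol Si, 1.27590 mol O.
Total oxygen = 2.55561 mol. Normalization factor = 4/2.55561 = 1.56518.
Mg per 4 O = 0.95971 × 1.56518 = 1.502.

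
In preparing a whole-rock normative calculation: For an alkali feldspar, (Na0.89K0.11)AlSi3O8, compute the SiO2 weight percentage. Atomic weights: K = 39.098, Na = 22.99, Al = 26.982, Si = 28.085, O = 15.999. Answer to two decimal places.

68.28 wt%

Molar mass of (Na0.89K0.11)AlSi3O8 = 0.89*22.99 + 0.11*39.098 + 1*26.982 + 3*28.085 + 8*15.999 = 263.991 g/mol.
Each formula unit contains 3 Si, equivalent to 3/1 = 3.0000 mol SiO2.
M(SiO2) = 1×28.085 + 2×15.999 = 60.083 g/mol.
Mass of SiO2 per formula unit = 3.0000 × 60.083 = 180.249 g.
SiO2 wt% = 180.249 / 263.991 × 100 = 68.28%.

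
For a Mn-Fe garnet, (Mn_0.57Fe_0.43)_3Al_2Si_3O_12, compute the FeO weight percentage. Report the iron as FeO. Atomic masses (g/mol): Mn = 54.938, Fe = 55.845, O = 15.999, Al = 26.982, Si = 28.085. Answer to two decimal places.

M((Mn_0.57Fe_0.43)_3Al_2Si_3O_12) = 496.191 g/mol; M(FeO) = 71.844 g/mol.
Moles FeO per formula unit = 1.29 Fe ÷ 1 = 1.2900.
FeO fraction = (1.2900 × 71.844) / 496.191 = 92.679/496.191 = 0.1868.

18.68 wt%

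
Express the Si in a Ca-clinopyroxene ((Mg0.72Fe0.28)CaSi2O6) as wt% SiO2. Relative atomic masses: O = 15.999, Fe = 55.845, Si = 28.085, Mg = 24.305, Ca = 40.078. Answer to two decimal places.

53.32 wt%

Formula mass = 225.378 g/mol.
2 Si → 2.0000 mol SiO2 per formula unit; M(SiO2) = 60.083, so SiO2 mass = 120.166 g.
120.166/225.378 × 100 = 53.32 wt%.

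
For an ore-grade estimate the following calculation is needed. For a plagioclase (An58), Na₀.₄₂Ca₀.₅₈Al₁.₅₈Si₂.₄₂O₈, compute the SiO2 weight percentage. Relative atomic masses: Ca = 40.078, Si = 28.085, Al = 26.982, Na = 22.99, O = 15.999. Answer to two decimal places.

Molar mass of Na₀.₄₂Ca₀.₅₈Al₁.₅₈Si₂.₄₂O₈ = 0.42×22.99 + 0.58×40.078 + 1.58×26.982 + 2.42×28.085 + 8×15.999 = 271.490 g/mol.
Each formula unit contains 2.42 Si, equivalent to 2.42/1 = 2.4200 mol SiO2.
M(SiO2) = 1×28.085 + 2×15.999 = 60.083 g/mol.
Mass of SiO2 per formula unit = 2.4200 × 60.083 = 145.401 g.
SiO2 wt% = 145.401 / 271.490 × 100 = 53.56%.

53.56 wt%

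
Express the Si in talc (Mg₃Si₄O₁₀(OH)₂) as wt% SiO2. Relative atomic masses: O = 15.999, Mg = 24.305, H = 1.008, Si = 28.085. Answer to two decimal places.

63.37 wt%

Formula mass = 379.259 g/mol.
4 Si → 4.0000 mol SiO2 per formula unit; M(SiO2) = 60.083, so SiO2 mass = 240.332 g.
240.332/379.259 × 100 = 63.37 wt%.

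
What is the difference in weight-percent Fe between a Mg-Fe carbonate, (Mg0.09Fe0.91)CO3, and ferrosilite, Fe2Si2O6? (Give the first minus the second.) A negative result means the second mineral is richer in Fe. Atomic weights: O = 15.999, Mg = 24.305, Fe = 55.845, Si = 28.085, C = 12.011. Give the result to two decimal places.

Fe in (Mg0.09Fe0.91)CO3: molar mass 113.014 g/mol; 0.91×55.845 = 50.819 g → 44.97 wt%.
Fe in Fe2Si2O6: molar mass 263.854 g/mol; 2×55.845 = 111.690 g → 42.33 wt%.
Difference = 44.97 − 42.33 = 2.64 percentage points.

2.64 percentage points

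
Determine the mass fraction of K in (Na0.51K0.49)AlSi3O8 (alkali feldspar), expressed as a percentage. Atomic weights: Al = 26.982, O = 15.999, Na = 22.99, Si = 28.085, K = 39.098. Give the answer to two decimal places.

Molar mass of (Na0.51K0.49)AlSi3O8: 0.51·22.99 + 0.49·39.098 + 1·26.982 + 3·28.085 + 8·15.999 = 270.112 g/mol.
Mass of K per formula unit: 0.49 × 39.098 = 19.158 g.
Weight fraction K = 19.158 / 270.112 = 0.0709.

7.09 weight percent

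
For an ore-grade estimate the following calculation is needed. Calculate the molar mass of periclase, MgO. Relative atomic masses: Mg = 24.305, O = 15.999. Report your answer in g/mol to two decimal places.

M = 1*24.305 + 1*15.999

40.30 g/mol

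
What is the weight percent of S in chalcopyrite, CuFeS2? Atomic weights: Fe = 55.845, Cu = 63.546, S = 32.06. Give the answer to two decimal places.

M(CuFeS2) = 183.511 g/mol.
S contributes 2 × 32.06 = 64.120 g per mole.
64.120/183.511 = 0.3494 → 34.94%.

34.94 weight percent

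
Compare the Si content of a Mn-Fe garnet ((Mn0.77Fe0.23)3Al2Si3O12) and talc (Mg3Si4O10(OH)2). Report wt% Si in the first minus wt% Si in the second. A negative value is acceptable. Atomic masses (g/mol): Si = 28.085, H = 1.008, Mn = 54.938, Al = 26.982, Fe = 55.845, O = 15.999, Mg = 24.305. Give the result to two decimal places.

-12.62 percentage points

M((Mn0.77Fe0.23)3Al2Si3O12) = 495.647 g/mol, so wt% Si = 84.255/495.647 × 100 = 17.00%.
M(Mg3Si4O10(OH)2) = 379.259 g/mol, so wt% Si = 112.340/379.259 × 100 = 29.62%.
17.00 − 29.62 = -12.62 pp.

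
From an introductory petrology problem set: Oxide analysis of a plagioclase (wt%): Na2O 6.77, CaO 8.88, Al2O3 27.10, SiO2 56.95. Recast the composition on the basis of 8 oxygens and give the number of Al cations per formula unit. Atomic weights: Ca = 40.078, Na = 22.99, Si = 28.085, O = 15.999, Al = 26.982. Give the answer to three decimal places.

1.436 Al apfu

Na2O: 6.77/61.979 = 0.10923 mol → 0.21846 mol Na, 0.10923 mol O.
CaO: 8.88/56.077 = 0.15835 mol → 0.15835 mol Ca, 0.15835 mol O.
Al2O3: 27.10/101.961 = 0.26579 mol → 0.53158 mol Al, 0.79737 mol O.
SiO2: 56.95/60.083 = 0.94786 mol → 0.94786 mol Si, 1.89572 mol O.
Total oxygen = 2.96067 mol. Normalization factor = 8/2.96067 = 2.70209.
Al per 8 O = 0.53158 × 2.70209 = 1.436.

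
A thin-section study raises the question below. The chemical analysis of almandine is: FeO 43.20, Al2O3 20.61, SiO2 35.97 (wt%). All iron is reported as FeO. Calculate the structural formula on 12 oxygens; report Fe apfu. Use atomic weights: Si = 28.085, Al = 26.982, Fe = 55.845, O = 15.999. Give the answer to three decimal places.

3.000 Fe apfu

FeO: 43.20/71.844 = 0.60130 mol → 0.60130 mol Fe, 0.60130 mol O.
Al2O3: 20.61/101.961 = 0.20214 mol → 0.40428 mol Al, 0.60642 mol O.
SiO2: 35.97/60.083 = 0.59867 mol → 0.59867 mol Si, 1.19734 mol O.
Total oxygen = 2.40506 mol. Normalization factor = 12/2.40506 = 4.98948.
Fe per 12 O = 0.60130 × 4.98948 = 3.000.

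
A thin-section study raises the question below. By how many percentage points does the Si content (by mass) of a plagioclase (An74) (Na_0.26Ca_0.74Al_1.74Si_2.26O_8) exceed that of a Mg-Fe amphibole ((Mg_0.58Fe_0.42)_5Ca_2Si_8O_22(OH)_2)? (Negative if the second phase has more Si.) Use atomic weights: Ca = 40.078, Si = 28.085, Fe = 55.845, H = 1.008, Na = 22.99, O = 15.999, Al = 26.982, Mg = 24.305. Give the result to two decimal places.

-2.41 percentage points

M(Na_0.26Ca_0.74Al_1.74Si_2.26O_8) = 274.048 g/mol, so wt% Si = 63.472/274.048 × 100 = 23.16%.
M((Mg_0.58Fe_0.42)_5Ca_2Si_8O_22(OH)_2) = 878.587 g/mol, so wt% Si = 224.680/878.587 × 100 = 25.57%.
23.16 − 25.57 = -2.41 pp.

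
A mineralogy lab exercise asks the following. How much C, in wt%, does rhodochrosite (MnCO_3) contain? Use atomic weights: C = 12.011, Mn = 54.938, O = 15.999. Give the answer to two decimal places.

Formula mass = 1×54.938 + 1×12.011 + 3×15.999 = 114.946 g/mol, of which 12.011 g is C.
So C makes up 12.011/114.946 = 0.1045 of the mass, i.e. 10.45%.

10.45 wt%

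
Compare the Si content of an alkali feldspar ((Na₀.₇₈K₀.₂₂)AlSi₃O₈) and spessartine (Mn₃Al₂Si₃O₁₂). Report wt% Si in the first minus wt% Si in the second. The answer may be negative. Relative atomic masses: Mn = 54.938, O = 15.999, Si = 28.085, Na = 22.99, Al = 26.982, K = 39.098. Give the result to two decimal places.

14.68 percentage points

Si in (Na₀.₇₈K₀.₂₂)AlSi₃O₈: molar mass 265.763 g/mol; 3×28.085 = 84.255 g → 31.70 wt%.
Si in Mn₃Al₂Si₃O₁₂: molar mass 495.021 g/mol; 3×28.085 = 84.255 g → 17.02 wt%.
Difference = 31.70 − 17.02 = 14.68 percentage points.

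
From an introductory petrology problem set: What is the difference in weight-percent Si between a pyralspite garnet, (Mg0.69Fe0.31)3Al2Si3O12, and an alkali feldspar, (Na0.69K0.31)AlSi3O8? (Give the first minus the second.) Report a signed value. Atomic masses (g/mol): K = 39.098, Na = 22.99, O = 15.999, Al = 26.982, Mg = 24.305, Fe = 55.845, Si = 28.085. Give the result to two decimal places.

-12.05 percentage points

First mineral: 84.255 g Si in 432.454 g formula = 19.48 wt% Si.
Second mineral: 84.255 g Si in 267.212 g formula = 31.53 wt% Si.
19.48% − 31.53% gives a difference of -12.05 percentage points.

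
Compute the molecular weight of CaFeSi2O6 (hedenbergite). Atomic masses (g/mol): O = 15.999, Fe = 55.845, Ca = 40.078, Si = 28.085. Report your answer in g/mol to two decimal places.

M = 1*40.078 + 1*55.845 + 2*28.085 + 6*15.999

248.09 g/mol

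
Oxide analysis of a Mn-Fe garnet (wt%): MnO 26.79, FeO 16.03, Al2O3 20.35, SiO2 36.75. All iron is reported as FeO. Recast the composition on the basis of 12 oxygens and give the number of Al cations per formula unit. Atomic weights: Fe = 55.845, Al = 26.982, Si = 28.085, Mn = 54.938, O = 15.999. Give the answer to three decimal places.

1.977 Al apfu

26.79 wt% MnO ÷ 70.937 g/mol = 0.37766 mol, giving 0.37766 Mn and 0.37766 O.
16.03 wt% FeO ÷ 71.844 g/mol = 0.22312 mol, giving 0.22312 Fe and 0.22312 O.
20.35 wt% Al2O3 ÷ 101.961 g/mol = 0.19959 mol, giving 0.39918 Al and 0.59877 O.
36.75 wt% SiO2 ÷ 60.083 g/mol = 0.61165 mol, giving 0.61165 Si and 1.22330 O.
Oxygen sums to 2.42285; scaling by 12/2.42285 = 4.95284 puts the formula on 12 O.
Al: 0.39918 × 4.95284 = 1.977 atoms per formula unit.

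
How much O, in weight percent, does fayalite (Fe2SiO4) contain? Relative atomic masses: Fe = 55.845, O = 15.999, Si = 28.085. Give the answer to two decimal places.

Formula mass = 2·55.845 + 1·28.085 + 4·15.999 = 203.771 g/mol, of which 63.996 g is O.
So O makes up 63.996/203.771 = 0.3141 of the mass, i.e. 31.41%.

31.41 weight percent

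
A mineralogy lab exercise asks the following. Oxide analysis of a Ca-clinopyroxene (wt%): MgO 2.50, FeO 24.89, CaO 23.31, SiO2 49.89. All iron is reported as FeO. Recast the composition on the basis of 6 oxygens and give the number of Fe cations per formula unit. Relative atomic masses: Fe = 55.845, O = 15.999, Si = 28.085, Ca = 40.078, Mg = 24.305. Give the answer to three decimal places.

0.837 Fe apfu

2.50 wt% MgO ÷ 40.304 g/mol = 0.06203 mol, giving 0.06203 Mg and 0.06203 O.
24.89 wt% FeO ÷ 71.844 g/mol = 0.34645 mol, giving 0.34645 Fe and 0.34645 O.
23.31 wt% CaO ÷ 56.077 g/mol = 0.41568 mol, giving 0.41568 Ca and 0.41568 O.
49.89 wt% SiO2 ÷ 60.083 g/mol = 0.83035 mol, giving 0.83035 Si and 1.66070 O.
Oxygen sums to 2.48486; scaling by 6/2.48486 = 2.41462 puts the formula on 6 O.
Fe: 0.34645 × 2.41462 = 0.837 atoms per formula unit.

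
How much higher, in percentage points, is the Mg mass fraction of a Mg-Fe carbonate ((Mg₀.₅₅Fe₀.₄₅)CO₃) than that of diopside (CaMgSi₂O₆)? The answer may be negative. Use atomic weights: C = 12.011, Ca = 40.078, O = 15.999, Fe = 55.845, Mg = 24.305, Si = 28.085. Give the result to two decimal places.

2.35 percentage points

First mineral: 13.368 g Mg in 98.506 g formula = 13.57 wt% Mg.
Second mineral: 24.305 g Mg in 216.547 g formula = 11.22 wt% Mg.
13.57% − 11.22% gives a difference of 2.35 percentage points.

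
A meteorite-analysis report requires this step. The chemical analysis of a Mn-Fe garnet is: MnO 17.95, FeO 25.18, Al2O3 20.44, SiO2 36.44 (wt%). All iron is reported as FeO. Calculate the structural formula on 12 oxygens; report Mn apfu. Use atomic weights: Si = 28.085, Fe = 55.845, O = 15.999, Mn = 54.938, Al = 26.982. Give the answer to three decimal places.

MnO (M=70.937): mol = 0.25304; Mn = 0.25304, O = 0.25304.
FeO (M=71.844): mol = 0.35048; Fe = 0.35048, O = 0.35048.
Al2O3 (M=101.961): mol = 0.20047; Al = 0.40094, O = 0.60141.
SiO2 (M=60.083): mol = 0.60649; Si = 0.60649, O = 1.21298.
ΣO = 2.41791; factor = 12/ΣO = 4.96296.
Mn apfu = 0.25304 × 4.96296 = 1.256.

1.256 Mn apfu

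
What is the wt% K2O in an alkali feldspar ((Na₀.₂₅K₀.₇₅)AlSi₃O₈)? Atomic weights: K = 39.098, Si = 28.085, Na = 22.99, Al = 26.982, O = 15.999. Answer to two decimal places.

12.88 wt%

M((Na₀.₂₅K₀.₇₅)AlSi₃O₈) = 274.300 g/mol; M(K2O) = 94.195 g/mol.
Moles K2O per formula unit = 0.75 K ÷ 2 = 0.3750.
K2O fraction = (0.3750 × 94.195) / 274.300 = 35.323/274.300 = 0.1288.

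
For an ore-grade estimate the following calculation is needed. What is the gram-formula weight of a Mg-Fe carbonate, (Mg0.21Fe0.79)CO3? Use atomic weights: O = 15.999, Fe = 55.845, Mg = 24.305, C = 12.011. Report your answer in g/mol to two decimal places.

109.23 g/mol

M = 0.21(24.305) + 0.79(55.845) + 1(12.011) + 3(15.999)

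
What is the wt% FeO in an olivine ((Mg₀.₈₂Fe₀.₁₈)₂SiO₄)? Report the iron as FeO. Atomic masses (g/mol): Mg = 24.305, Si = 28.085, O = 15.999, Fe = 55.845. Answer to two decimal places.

17.01 wt%

Formula mass = 152.045 g/mol.
0.36 Fe → 0.3600 mol FeO per formula unit; M(FeO) = 71.844, so FeO mass = 25.864 g.
25.864/152.045 × 100 = 17.01 wt%.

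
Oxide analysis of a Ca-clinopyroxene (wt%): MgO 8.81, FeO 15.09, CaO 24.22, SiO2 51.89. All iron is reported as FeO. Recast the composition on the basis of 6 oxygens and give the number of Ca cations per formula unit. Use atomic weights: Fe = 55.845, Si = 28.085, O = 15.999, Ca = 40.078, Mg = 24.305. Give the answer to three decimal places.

1.001 Ca apfu

8.81 wt% MgO ÷ 40.304 g/mol = 0.21859 mol, giving 0.21859 Mg and 0.21859 O.
15.09 wt% FeO ÷ 71.844 g/mol = 0.21004 mol, giving 0.21004 Fe and 0.21004 O.
24.22 wt% CaO ÷ 56.077 g/mol = 0.43191 mol, giving 0.43191 Ca and 0.43191 O.
51.89 wt% SiO2 ÷ 60.083 g/mol = 0.86364 mol, giving 0.86364 Si and 1.72728 O.
Oxygen sums to 2.58782; scaling by 6/2.58782 = 2.31855 puts the formula on 6 O.
Ca: 0.43191 × 2.31855 = 1.001 atoms per formula unit.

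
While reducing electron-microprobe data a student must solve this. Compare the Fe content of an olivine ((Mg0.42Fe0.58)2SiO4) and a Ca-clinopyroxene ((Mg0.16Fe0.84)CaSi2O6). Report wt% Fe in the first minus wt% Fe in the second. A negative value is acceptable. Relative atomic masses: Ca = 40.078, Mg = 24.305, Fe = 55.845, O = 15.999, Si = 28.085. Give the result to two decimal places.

17.24 percentage points

First mineral: 64.780 g Fe in 177.277 g formula = 36.54 wt% Fe.
Second mineral: 46.910 g Fe in 243.041 g formula = 19.30 wt% Fe.
36.54% − 19.30% gives a difference of 17.24 percentage points.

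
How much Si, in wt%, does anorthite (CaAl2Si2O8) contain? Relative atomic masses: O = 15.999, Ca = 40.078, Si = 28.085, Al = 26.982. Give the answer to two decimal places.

20.19 wt%

M(CaAl2Si2O8) = 278.204 g/mol.
Si contributes 2 × 28.085 = 56.170 g per mole.
56.170/278.204 = 0.2019 → 20.19%.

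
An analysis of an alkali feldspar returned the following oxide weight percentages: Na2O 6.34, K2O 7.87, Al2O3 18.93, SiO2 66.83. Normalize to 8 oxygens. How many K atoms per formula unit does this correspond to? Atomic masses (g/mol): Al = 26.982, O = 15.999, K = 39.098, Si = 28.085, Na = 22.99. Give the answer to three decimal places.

6.34 wt% Na2O ÷ 61.979 g/mol = 0.10229 mol, giving 0.20458 Na and 0.10229 O.
7.87 wt% K2O ÷ 94.195 g/mol = 0.08355 mol, giving 0.16710 K and 0.08355 O.
18.93 wt% Al2O3 ÷ 101.961 g/mol = 0.18566 mol, giving 0.37132 Al and 0.55698 O.
66.83 wt% SiO2 ÷ 60.083 g/mol = 1.11229 mol, giving 1.11229 Si and 2.22458 O.
Oxygen sums to 2.96740; scaling by 8/2.96740 = 2.69596 puts the formula on 8 O.
K: 0.16710 × 2.69596 = 0.450 atoms per formula unit.

0.450 K apfu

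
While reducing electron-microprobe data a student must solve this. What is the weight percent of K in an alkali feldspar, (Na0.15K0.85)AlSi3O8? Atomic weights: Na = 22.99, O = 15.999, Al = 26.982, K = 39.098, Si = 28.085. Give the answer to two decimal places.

12.04 weight percent

M((Na0.15K0.85)AlSi3O8) = 275.911 g/mol.
K contributes 0.85 × 39.098 = 33.233 g per mole.
33.233/275.911 = 0.1204 → 12.04%.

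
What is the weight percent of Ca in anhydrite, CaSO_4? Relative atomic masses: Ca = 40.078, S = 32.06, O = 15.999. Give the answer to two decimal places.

29.44 mass %

M(CaSO_4) = 136.134 g/mol.
Ca contributes 1 × 40.078 = 40.078 g per mole.
40.078/136.134 = 0.2944 → 29.44%.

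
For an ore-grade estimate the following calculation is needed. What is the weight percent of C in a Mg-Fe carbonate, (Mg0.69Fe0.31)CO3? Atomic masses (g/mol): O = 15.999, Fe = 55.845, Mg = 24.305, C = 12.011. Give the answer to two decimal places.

12.77 mass %

Formula mass = 0.69×24.305 + 0.31×55.845 + 1×12.011 + 3×15.999 = 94.090 g/mol, of which 12.011 g is C.
So C makes up 12.011/94.090 = 0.1277 of the mass, i.e. 12.77%.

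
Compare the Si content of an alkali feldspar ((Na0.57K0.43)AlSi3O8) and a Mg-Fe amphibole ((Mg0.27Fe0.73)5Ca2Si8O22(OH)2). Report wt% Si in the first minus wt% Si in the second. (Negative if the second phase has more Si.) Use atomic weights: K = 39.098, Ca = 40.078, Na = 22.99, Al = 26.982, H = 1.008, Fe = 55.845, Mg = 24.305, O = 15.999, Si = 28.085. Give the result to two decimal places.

Si in (Na0.57K0.43)AlSi3O8: molar mass 269.145 g/mol; 3×28.085 = 84.255 g → 31.30 wt%.
Si in (Mg0.27Fe0.73)5Ca2Si8O22(OH)2: molar mass 927.474 g/mol; 8×28.085 = 224.680 g → 24.22 wt%.
Difference = 31.30 − 24.22 = 7.08 percentage points.

7.08 percentage points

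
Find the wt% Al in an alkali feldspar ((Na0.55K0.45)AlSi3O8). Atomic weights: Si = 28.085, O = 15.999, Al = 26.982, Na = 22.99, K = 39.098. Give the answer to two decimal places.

Molar mass of (Na0.55K0.45)AlSi3O8: 0.55*22.99 + 0.45*39.098 + 1*26.982 + 3*28.085 + 8*15.999 = 269.468 g/mol.
Mass of Al per formula unit: 1 × 26.982 = 26.982 g.
Weight fraction Al = 26.982 / 269.468 = 0.1001.

10.01 mass %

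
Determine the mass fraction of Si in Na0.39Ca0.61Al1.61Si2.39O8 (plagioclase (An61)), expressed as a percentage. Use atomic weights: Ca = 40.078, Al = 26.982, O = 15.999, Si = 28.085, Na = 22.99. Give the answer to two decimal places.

Molar mass of Na0.39Ca0.61Al1.61Si2.39O8: 0.39*22.99 + 0.61*40.078 + 1.61*26.982 + 2.39*28.085 + 8*15.999 = 271.970 g/mol.
Mass of Si per formula unit: 2.39 × 28.085 = 67.123 g.
Weight fraction Si = 67.123 / 271.970 = 0.2468.

24.68 weight percent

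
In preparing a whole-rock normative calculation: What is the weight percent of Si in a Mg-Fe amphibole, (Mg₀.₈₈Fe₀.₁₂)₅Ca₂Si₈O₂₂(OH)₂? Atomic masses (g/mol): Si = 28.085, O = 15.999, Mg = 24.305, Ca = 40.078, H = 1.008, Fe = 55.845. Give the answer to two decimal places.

27.03 mass %

Molar mass of (Mg₀.₈₈Fe₀.₁₂)₅Ca₂Si₈O₂₂(OH)₂: 4.40×24.305 + 0.60×55.845 + 2×40.078 + 8×28.085 + 24×15.999 + 2×1.008 = 831.277 g/mol.
Mass of Si per formula unit: 8 × 28.085 = 224.680 g.
Weight fraction Si = 224.680 / 831.277 = 0.2703.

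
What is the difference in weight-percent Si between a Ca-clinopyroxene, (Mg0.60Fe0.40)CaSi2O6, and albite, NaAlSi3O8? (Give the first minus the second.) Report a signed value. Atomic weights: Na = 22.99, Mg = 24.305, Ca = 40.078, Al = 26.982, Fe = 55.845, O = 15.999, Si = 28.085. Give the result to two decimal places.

M((Mg0.60Fe0.40)CaSi2O6) = 229.163 g/mol, so wt% Si = 56.170/229.163 × 100 = 24.51%.
M(NaAlSi3O8) = 262.219 g/mol, so wt% Si = 84.255/262.219 × 100 = 32.13%.
24.51 − 32.13 = -7.62 pp.

-7.62 percentage points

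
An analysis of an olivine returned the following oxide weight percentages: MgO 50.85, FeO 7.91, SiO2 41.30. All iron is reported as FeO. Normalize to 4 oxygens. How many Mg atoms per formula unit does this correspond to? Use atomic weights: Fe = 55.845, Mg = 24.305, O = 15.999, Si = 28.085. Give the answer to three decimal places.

1.837 Mg apfu

50.85 wt% MgO ÷ 40.304 g/mol = 1.26166 mol, giving 1.26166 Mg and 1.26166 O.
7.91 wt% FeO ÷ 71.844 g/mol = 0.11010 mol, giving 0.11010 Fe and 0.11010 O.
41.30 wt% SiO2 ÷ 60.083 g/mol = 0.68738 mol, giving 0.68738 Si and 1.37476 O.
Oxygen sums to 2.74652; scaling by 4/2.74652 = 1.45639 puts the formula on 4 O.
Mg: 1.26166 × 1.45639 = 1.837 atoms per formula unit.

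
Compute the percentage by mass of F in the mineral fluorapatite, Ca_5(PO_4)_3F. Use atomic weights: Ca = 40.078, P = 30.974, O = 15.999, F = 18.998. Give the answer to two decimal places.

3.77 weight percent

M(Ca_5(PO_4)_3F) = 504.298 g/mol.
F contributes 1 × 18.998 = 18.998 g per mole.
18.998/504.298 = 0.0377 → 3.77%.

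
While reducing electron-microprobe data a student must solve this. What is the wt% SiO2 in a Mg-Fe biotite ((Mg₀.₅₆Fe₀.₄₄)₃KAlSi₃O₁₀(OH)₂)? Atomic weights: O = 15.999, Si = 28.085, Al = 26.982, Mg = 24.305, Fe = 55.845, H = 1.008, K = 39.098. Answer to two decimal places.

M((Mg₀.₅₆Fe₀.₄₄)₃KAlSi₃O₁₀(OH)₂) = 458.887 g/mol; M(SiO2) = 60.083 g/mol.
Moles SiO2 per formula unit = 3 Si ÷ 1 = 3.0000.
SiO2 fraction = (3.0000 × 60.083) / 458.887 = 180.249/458.887 = 0.3928.

39.28 wt%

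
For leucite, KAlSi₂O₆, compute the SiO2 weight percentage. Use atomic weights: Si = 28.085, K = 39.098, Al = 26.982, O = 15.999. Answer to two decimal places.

55.06 wt%

Formula mass = 218.244 g/mol.
2 Si → 2.0000 mol SiO2 per formula unit; M(SiO2) = 60.083, so SiO2 mass = 120.166 g.
120.166/218.244 × 100 = 55.06 wt%.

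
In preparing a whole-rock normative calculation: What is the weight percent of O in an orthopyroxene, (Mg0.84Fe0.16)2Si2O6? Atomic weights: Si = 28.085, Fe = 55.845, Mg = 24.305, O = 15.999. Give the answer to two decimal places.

45.52 mass %

M((Mg0.84Fe0.16)2Si2O6) = 210.867 g/mol.
O contributes 6 × 15.999 = 95.994 g per mole.
95.994/210.867 = 0.4552 → 45.52%.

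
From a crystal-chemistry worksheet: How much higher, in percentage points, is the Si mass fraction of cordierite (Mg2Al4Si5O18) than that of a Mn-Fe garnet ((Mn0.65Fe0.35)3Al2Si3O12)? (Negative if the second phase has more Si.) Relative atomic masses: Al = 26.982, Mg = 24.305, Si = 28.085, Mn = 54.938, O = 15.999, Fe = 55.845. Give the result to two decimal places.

First mineral: 140.425 g Si in 584.945 g formula = 24.01 wt% Si.
Second mineral: 84.255 g Si in 495.973 g formula = 16.99 wt% Si.
24.01% − 16.99% gives a difference of 7.02 percentage points.

7.02 percentage points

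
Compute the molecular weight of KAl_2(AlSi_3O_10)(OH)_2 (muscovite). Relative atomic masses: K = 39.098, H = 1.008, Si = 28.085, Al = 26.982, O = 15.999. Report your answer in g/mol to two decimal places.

398.30 g/mol

K: 1 × 39.098 = 39.0980
Al: 3 × 26.982 = 80.9460
Si: 3 × 28.085 = 84.2550
O: 12 × 15.999 = 191.9880
H: 2 × 1.008 = 2.0160
Summing the contributions gives the formula mass.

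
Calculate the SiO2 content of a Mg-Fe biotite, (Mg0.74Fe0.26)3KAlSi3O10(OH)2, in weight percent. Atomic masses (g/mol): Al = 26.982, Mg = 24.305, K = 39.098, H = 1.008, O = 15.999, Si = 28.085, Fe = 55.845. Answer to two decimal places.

40.79 wt%

Formula mass = 441.855 g/mol.
3 Si → 3.0000 mol SiO2 per formula unit; M(SiO2) = 60.083, so SiO2 mass = 180.249 g.
180.249/441.855 × 100 = 40.79 wt%.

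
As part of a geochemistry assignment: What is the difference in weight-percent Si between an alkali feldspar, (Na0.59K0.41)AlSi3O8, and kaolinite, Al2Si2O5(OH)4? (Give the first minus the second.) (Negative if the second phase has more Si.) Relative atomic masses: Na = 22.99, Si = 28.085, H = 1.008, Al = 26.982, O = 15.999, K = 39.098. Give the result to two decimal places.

Si in (Na0.59K0.41)AlSi3O8: molar mass 268.823 g/mol; 3×28.085 = 84.255 g → 31.34 wt%.
Si in Al2Si2O5(OH)4: molar mass 258.157 g/mol; 2×28.085 = 56.170 g → 21.76 wt%.
Difference = 31.34 − 21.76 = 9.58 percentage points.

9.58 percentage points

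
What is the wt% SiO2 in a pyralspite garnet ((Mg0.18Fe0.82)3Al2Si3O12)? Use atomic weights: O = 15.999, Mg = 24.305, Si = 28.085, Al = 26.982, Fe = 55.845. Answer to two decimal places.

M((Mg0.18Fe0.82)3Al2Si3O12) = 480.710 g/mol; M(SiO2) = 60.083 g/mol.
Moles SiO2 per formula unit = 3 Si ÷ 1 = 3.0000.
SiO2 fraction = (3.0000 × 60.083) / 480.710 = 180.249/480.710 = 0.3750.

37.50 wt%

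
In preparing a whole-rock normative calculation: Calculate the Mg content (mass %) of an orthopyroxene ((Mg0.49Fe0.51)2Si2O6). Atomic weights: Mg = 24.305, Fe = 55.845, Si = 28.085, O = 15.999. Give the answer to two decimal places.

10.23 mass %

Formula mass = 0.98·24.305 + 1.02·55.845 + 2·28.085 + 6·15.999 = 232.945 g/mol, of which 23.819 g is Mg.
So Mg makes up 23.819/232.945 = 0.1023 of the mass, i.e. 10.23%.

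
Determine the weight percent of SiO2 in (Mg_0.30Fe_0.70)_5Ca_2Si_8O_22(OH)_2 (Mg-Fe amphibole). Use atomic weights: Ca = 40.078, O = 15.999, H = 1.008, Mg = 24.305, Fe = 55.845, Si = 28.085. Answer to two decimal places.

52.09 wt%

M((Mg_0.30Fe_0.70)_5Ca_2Si_8O_22(OH)_2) = 922.743 g/mol; M(SiO2) = 60.083 g/mol.
Moles SiO2 per formula unit = 8 Si ÷ 1 = 8.0000.
SiO2 fraction = (8.0000 × 60.083) / 922.743 = 480.664/922.743 = 0.5209.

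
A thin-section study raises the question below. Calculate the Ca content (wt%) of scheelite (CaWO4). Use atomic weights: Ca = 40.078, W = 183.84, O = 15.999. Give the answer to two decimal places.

13.92 wt%

Formula mass = 1*40.078 + 1*183.84 + 4*15.999 = 287.914 g/mol, of which 40.078 g is Ca.
So Ca makes up 40.078/287.914 = 0.1392 of the mass, i.e. 13.92%.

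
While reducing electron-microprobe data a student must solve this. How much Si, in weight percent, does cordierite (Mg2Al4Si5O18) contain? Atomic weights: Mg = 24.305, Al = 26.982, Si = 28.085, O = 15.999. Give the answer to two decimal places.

24.01 weight percent

Molar mass of Mg2Al4Si5O18: 2×24.305 + 4×26.982 + 5×28.085 + 18×15.999 = 584.945 g/mol.
Mass of Si per formula unit: 5 × 28.085 = 140.425 g.
Weight fraction Si = 140.425 / 584.945 = 0.2401.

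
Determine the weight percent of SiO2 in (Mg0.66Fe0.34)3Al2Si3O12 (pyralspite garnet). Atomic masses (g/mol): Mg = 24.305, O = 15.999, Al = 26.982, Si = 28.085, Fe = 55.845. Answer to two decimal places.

Molar mass of (Mg0.66Fe0.34)3Al2Si3O12 = 1.98*24.305 + 1.02*55.845 + 2*26.982 + 3*28.085 + 12*15.999 = 435.293 g/mol.
Each formula unit contains 3 Si, equivalent to 3/1 = 3.0000 mol SiO2.
M(SiO2) = 1×28.085 + 2×15.999 = 60.083 g/mol.
Mass of SiO2 per formula unit = 3.0000 × 60.083 = 180.249 g.
SiO2 wt% = 180.249 / 435.293 × 100 = 41.41%.

41.41 wt%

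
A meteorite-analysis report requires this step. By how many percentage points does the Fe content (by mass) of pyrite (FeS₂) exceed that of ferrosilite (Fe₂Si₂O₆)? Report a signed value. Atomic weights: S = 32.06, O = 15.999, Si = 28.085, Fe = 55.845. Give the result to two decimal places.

Fe in FeS₂: molar mass 119.965 g/mol; 1×55.845 = 55.845 g → 46.55 wt%.
Fe in Fe₂Si₂O₆: molar mass 263.854 g/mol; 2×55.845 = 111.690 g → 42.33 wt%.
Difference = 46.55 − 42.33 = 4.22 percentage points.

4.22 percentage points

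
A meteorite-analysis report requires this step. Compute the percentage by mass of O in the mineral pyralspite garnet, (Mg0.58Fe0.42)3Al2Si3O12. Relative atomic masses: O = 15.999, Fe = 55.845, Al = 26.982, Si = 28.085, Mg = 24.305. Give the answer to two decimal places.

43.35 weight percent

Molar mass of (Mg0.58Fe0.42)3Al2Si3O12: 1.74·24.305 + 1.26·55.845 + 2·26.982 + 3·28.085 + 12·15.999 = 442.862 g/mol.
Mass of O per formula unit: 12 × 15.999 = 191.988 g.
Weight fraction O = 191.988 / 442.862 = 0.4335.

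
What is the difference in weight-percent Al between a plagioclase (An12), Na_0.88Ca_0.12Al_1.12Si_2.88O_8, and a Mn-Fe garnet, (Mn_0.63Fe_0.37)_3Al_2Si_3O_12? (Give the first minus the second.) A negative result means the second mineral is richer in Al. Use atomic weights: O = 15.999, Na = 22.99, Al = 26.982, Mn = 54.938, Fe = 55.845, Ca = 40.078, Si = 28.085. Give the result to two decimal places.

0.56 percentage points

Al in Na_0.88Ca_0.12Al_1.12Si_2.88O_8: molar mass 264.137 g/mol; 1.12×26.982 = 30.220 g → 11.44 wt%.
Al in (Mn_0.63Fe_0.37)_3Al_2Si_3O_12: molar mass 496.028 g/mol; 2×26.982 = 53.964 g → 10.88 wt%.
Difference = 11.44 − 10.88 = 0.56 percentage points.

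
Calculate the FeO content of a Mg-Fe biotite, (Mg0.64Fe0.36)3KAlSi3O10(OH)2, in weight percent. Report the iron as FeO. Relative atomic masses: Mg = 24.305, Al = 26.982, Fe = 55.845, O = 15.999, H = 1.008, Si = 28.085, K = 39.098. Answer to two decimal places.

Formula mass = 451.317 g/mol.
1.08 Fe → 1.0800 mol FeO per formula unit; M(FeO) = 71.844, so FeO mass = 77.592 g.
77.592/451.317 × 100 = 17.19 wt%.

17.19 wt%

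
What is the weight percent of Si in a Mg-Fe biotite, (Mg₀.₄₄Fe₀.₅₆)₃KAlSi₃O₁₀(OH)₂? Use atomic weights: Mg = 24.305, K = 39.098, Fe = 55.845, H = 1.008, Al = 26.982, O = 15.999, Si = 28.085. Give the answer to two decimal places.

17.92 mass %

M((Mg₀.₄₄Fe₀.₅₆)₃KAlSi₃O₁₀(OH)₂) = 470.241 g/mol.
Si contributes 3 × 28.085 = 84.255 g per mole.
84.255/470.241 = 0.1792 → 17.92%.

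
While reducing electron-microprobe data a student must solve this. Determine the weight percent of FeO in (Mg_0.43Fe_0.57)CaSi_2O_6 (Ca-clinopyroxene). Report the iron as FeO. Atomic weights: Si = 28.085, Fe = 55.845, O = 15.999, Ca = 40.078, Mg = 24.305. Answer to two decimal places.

17.46 wt%

Formula mass = 234.525 g/mol.
0.57 Fe → 0.5700 mol FeO per formula unit; M(FeO) = 71.844, so FeO mass = 40.951 g.
40.951/234.525 × 100 = 17.46 wt%.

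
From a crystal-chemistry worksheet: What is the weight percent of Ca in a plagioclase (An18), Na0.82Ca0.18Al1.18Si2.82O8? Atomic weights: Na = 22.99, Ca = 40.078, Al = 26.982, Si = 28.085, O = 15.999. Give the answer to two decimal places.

M(Na0.82Ca0.18Al1.18Si2.82O8) = 265.096 g/mol.
Ca contributes 0.18 × 40.078 = 7.214 g per mole.
7.214/265.096 = 0.0272 → 2.72%.

2.72 mass %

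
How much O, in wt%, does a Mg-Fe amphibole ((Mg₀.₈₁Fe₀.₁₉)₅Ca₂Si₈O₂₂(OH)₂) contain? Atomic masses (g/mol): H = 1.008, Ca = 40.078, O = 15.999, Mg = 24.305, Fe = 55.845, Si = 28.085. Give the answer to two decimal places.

45.59 wt%

M((Mg₀.₈₁Fe₀.₁₉)₅Ca₂Si₈O₂₂(OH)₂) = 842.316 g/mol.
O contributes 24 × 15.999 = 383.976 g per mole.
383.976/842.316 = 0.4559 → 45.59%.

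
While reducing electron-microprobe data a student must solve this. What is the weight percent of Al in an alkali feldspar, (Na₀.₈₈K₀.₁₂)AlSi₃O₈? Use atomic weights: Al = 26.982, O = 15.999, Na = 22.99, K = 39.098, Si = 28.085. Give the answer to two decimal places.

Formula mass = 0.88×22.99 + 0.12×39.098 + 1×26.982 + 3×28.085 + 8×15.999 = 264.152 g/mol, of which 26.982 g is Al.
So Al makes up 26.982/264.152 = 0.1021 of the mass, i.e. 10.21%.

10.21 mass %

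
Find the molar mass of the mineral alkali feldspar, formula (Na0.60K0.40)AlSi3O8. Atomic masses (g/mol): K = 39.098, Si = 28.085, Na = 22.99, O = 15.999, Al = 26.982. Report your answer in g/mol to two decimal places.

M = 0.60×22.99 + 0.40×39.098 + 1×26.982 + 3×28.085 + 8×15.999

268.66 g/mol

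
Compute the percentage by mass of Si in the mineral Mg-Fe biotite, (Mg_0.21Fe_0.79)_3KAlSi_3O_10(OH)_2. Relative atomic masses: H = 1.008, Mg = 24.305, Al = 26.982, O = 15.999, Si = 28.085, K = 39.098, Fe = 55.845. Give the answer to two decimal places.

17.12 wt%

Formula mass = 0.63·24.305 + 2.37·55.845 + 1·39.098 + 1·26.982 + 3·28.085 + 12·15.999 + 2·1.008 = 492.004 g/mol, of which 84.255 g is Si.
So Si makes up 84.255/492.004 = 0.1712 of the mass, i.e. 17.12%.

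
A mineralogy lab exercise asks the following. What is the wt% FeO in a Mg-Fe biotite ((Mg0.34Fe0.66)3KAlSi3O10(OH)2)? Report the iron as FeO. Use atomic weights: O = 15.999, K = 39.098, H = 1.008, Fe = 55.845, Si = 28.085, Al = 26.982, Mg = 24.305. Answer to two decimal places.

Molar mass of (Mg0.34Fe0.66)3KAlSi3O10(OH)2 = 1.02·24.305 + 1.98·55.845 + 1·39.098 + 1·26.982 + 3·28.085 + 12·15.999 + 2·1.008 = 479.703 g/mol.
Each formula unit contains 1.98 Fe, equivalent to 1.98/1 = 1.9800 mol FeO.
M(FeO) = 1×55.845 + 1×15.999 = 71.844 g/mol.
Mass of FeO per formula unit = 1.9800 × 71.844 = 142.251 g.
FeO wt% = 142.251 / 479.703 × 100 = 29.65%.

29.65 wt%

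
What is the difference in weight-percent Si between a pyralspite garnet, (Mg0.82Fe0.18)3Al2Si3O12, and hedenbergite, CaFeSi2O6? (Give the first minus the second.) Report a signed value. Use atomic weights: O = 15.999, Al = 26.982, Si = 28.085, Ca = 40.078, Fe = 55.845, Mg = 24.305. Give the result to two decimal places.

-2.59 percentage points

First mineral: 84.255 g Si in 420.154 g formula = 20.05 wt% Si.
Second mineral: 56.170 g Si in 248.087 g formula = 22.64 wt% Si.
20.05% − 22.64% gives a difference of -2.59 percentage points.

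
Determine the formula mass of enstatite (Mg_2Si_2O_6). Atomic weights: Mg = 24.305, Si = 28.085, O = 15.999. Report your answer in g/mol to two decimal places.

Mg: 2 × 24.305 = 48.6100
Si: 2 × 28.085 = 56.1700
O: 6 × 15.999 = 95.9940
Summing the contributions gives the formula mass.

200.77 g/mol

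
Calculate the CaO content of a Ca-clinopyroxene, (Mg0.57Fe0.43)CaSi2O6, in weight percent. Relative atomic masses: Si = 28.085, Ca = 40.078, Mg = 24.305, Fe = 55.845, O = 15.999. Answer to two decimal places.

24.37 wt%

Molar mass of (Mg0.57Fe0.43)CaSi2O6 = 0.57·24.305 + 0.43·55.845 + 1·40.078 + 2·28.085 + 6·15.999 = 230.109 g/mol.
Each formula unit contains 1 Ca, equivalent to 1/1 = 1.0000 mol CaO.
M(CaO) = 1×40.078 + 1×15.999 = 56.077 g/mol.
Mass of CaO per formula unit = 1.0000 × 56.077 = 56.077 g.
CaO wt% = 56.077 / 230.109 × 100 = 24.37%.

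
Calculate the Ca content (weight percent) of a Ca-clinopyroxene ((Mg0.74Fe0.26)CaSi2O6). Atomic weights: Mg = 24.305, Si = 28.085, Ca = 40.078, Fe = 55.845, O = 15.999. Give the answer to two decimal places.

17.83 weight percent

M((Mg0.74Fe0.26)CaSi2O6) = 224.747 g/mol.
Ca contributes 1 × 40.078 = 40.078 g per mole.
40.078/224.747 = 0.1783 → 17.83%.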